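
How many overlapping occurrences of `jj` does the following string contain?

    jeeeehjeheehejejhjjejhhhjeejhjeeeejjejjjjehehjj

Sliding a length-2 window over the 47 characters (46 positions):
  position 18–19: jj
  position 35–36: jj
  position 38–39: jj
  position 39–40: jj
  position 40–41: jj
  position 46–47: jj

6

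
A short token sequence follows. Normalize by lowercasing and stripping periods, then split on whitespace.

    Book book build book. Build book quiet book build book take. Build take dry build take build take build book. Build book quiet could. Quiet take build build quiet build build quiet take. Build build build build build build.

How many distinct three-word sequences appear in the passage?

39 tokens → 37 trigram windows in total.
Repeated trigrams (each contributes count−1 duplicates):
  book build book: 4
  build build build: 4
  build book build: 2
  build book quiet: 2
  build build quiet: 2
  build take build: 2
  quiet take build: 2
  take build build: 2
  … (1 more repeated)
13 duplicate windows → 37 − 13 = 24 distinct.

24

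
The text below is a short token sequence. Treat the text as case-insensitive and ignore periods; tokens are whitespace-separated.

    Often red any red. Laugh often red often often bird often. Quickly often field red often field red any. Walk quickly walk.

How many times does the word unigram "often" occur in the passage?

7

Scanning the 22 tokens for "often":
  position 1: often
  position 6: often
  position 8: often
  position 9: often
  position 11: often
  position 13: often
  position 16: often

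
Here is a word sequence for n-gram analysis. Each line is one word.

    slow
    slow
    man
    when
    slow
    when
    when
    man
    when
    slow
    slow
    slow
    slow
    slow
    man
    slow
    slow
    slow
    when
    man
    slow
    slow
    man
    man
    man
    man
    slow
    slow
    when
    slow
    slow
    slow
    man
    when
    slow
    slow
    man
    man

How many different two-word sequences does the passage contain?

9

38 tokens → 37 bigram windows in total.
Repeated bigrams (each contributes count−1 duplicates):
  slow slow: 12
  slow man: 5
  man man: 4
  when slow: 4
  man slow: 3
  man when: 3
  slow when: 3
  when man: 2
28 duplicate windows → 37 − 28 = 9 distinct.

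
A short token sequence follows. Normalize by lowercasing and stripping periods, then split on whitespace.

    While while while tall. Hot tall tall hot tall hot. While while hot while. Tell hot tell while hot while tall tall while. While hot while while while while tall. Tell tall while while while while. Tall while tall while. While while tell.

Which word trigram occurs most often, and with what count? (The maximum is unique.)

Trigram frequencies (highest first):
  while while while: 6
  while while tall: 3
  while hot while: 3
  tall while while: 3
  tall hot tall: 2
  hot while while: 2
  … (20 more, each ≤ 2)

"while while while", 6 times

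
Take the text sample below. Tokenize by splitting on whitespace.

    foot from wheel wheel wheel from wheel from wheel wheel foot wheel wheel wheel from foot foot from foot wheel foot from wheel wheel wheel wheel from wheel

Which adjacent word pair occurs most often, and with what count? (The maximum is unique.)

Bigram frequencies (highest first):
  wheel wheel: 8
  from wheel: 5
  wheel from: 4
  foot from: 3
  wheel foot: 2
  foot wheel: 2
  … (2 more, each ≤ 2)

"wheel wheel", 8 times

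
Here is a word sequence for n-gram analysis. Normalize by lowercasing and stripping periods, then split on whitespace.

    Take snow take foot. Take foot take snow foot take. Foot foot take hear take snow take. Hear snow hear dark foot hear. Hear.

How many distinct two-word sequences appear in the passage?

14

24 tokens → 23 bigram windows in total.
Repeated bigrams (each contributes count−1 duplicates):
  foot take: 4
  take foot: 3
  take snow: 3
  snow take: 2
  take hear: 2
9 duplicate windows → 23 − 9 = 14 distinct.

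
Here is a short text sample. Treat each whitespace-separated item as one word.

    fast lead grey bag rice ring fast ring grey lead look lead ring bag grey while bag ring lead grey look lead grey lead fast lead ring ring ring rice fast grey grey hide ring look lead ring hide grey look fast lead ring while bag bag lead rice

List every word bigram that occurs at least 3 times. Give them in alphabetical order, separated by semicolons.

Bigram counts meeting the condition (at least 3 times):
  fast lead: 3
  lead grey: 3
  lead ring: 4
  look lead: 3

fast lead; lead grey; lead ring; look lead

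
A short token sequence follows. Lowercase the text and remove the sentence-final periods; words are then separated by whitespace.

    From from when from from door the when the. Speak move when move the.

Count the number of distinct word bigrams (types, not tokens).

14 tokens → 13 bigram windows in total.
Repeated bigrams (each contributes count−1 duplicates):
  from from: 2
1 duplicate windows → 13 − 1 = 12 distinct.

12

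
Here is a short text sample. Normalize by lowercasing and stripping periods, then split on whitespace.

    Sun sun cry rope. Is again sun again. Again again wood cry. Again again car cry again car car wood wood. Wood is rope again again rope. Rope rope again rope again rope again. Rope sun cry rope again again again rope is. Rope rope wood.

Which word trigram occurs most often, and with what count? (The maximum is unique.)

"rope again rope", 3 times

Trigram frequencies (highest first):
  rope again rope: 3
  sun cry rope: 2
  again again again: 2
  rope again again: 2
  again again rope: 2
  again rope again: 2
  … (31 more, each ≤ 1)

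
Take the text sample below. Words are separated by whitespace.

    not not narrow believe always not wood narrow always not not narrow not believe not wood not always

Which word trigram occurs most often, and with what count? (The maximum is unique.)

Trigram frequencies (highest first):
  not not narrow: 2
  not narrow believe: 1
  narrow believe always: 1
  believe always not: 1
  always not wood: 1
  not wood narrow: 1
  … (9 more, each ≤ 1)

"not not narrow", 2 times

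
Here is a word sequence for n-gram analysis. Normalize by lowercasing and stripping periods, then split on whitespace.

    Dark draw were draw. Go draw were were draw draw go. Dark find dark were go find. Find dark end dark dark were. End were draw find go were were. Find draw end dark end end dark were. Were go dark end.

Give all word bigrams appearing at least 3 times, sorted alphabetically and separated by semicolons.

Bigram counts meeting the condition (at least 3 times):
  dark end: 3
  dark were: 3
  end dark: 3
  were draw: 3
  were were: 3

dark end; dark were; end dark; were draw; were were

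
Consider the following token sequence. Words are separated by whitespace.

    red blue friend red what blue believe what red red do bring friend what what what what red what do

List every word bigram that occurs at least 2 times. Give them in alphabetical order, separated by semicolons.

Bigram counts meeting the condition (at least 2 times):
  red what: 2
  what red: 2
  what what: 3

red what; what red; what what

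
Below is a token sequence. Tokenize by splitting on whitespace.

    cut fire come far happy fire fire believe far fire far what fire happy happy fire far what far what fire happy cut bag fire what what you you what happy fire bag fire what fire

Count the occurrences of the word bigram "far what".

3

Scanning the 35 overlapping bigram windows for "far what":
  position 11–12: far what
  position 17–18: far what
  position 19–20: far what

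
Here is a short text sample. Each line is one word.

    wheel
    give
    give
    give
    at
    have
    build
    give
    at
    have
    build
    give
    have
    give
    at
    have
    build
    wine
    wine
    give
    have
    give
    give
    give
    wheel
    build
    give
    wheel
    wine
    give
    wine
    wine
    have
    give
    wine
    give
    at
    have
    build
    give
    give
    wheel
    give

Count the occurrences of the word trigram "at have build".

4

Scanning the 41 overlapping trigram windows for "at have build":
  position 5–7: at have build
  position 9–11: at have build
  position 15–17: at have build
  position 37–39: at have build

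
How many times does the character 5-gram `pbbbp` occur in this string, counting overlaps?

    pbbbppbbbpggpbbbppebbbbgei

3

Sliding a length-5 window over the 26 characters (22 positions):
  position 1–5: pbbbp
  position 6–10: pbbbp
  position 13–17: pbbbp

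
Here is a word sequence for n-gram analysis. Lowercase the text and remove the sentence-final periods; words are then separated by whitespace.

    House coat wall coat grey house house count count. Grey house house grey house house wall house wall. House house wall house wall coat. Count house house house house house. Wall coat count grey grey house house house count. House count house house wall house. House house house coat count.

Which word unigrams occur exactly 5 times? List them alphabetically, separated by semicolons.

Unigram counts meeting the condition (exactly 5 times):
  coat: 5
  grey: 5

coat; grey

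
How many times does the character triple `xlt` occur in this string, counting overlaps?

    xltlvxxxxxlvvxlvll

1

Sliding a length-3 window over the 18 characters (16 positions):
  position 1–3: xlt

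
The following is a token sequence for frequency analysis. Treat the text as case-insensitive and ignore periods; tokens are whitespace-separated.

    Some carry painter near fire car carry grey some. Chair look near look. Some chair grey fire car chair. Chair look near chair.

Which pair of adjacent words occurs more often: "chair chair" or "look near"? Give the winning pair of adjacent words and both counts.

"look near" (2 vs 1)

"chair chair": 1 occurrence
"look near": 2 occurrences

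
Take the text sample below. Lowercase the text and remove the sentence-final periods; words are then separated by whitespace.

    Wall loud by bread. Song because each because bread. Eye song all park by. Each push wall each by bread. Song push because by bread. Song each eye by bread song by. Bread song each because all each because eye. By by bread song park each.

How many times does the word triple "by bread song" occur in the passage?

6

Scanning the 44 overlapping trigram windows for "by bread song":
  position 3–5: by bread song
  position 19–21: by bread song
  position 24–26: by bread song
  position 29–31: by bread song
  position 32–34: by bread song
  position 42–44: by bread song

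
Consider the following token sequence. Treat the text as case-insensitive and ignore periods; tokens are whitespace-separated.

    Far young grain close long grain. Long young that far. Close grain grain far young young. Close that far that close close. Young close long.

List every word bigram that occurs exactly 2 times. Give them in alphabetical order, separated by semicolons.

Bigram counts meeting the condition (exactly 2 times):
  close long: 2
  far young: 2
  that far: 2
  young close: 2

close long; far young; that far; young close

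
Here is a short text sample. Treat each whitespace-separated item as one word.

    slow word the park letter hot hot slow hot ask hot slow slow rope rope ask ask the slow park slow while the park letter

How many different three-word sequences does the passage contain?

22

25 tokens → 23 trigram windows in total.
Repeated trigrams (each contributes count−1 duplicates):
  the park letter: 2
1 duplicate windows → 23 − 1 = 22 distinct.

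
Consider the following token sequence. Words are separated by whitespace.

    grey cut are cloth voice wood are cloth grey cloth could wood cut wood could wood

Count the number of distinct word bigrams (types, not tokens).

13

16 tokens → 15 bigram windows in total.
Repeated bigrams (each contributes count−1 duplicates):
  are cloth: 2
  could wood: 2
2 duplicate windows → 15 − 2 = 13 distinct.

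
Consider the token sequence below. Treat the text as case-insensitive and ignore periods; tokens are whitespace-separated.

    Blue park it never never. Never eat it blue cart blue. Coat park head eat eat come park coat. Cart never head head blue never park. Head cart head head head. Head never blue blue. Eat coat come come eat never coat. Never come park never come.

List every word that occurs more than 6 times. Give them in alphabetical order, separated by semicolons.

head; never

Unigram counts meeting the condition (more than 6 times):
  head: 8
  never: 9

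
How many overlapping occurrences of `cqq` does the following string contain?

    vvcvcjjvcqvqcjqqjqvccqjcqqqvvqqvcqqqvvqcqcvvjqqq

Sliding a length-3 window over the 48 characters (46 positions):
  position 24–26: cqq
  position 33–35: cqq

2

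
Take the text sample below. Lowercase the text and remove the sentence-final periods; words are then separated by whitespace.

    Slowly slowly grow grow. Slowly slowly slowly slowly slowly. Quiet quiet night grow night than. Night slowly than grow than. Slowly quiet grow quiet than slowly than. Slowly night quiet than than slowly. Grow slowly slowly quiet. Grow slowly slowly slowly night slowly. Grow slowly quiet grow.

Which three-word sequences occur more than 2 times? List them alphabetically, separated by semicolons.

Trigram counts meeting the condition (more than 2 times):
  grow slowly slowly: 3
  slowly quiet grow: 3
  slowly slowly slowly: 4

grow slowly slowly; slowly quiet grow; slowly slowly slowly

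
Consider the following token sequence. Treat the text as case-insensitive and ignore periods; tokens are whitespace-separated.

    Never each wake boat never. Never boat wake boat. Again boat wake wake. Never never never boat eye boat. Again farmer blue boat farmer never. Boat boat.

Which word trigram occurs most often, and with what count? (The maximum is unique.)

Trigram frequencies (highest first):
  never never boat: 2
  never each wake: 1
  each wake boat: 1
  wake boat never: 1
  boat never never: 1
  never boat wake: 1
  … (18 more, each ≤ 1)

"never never boat", 2 times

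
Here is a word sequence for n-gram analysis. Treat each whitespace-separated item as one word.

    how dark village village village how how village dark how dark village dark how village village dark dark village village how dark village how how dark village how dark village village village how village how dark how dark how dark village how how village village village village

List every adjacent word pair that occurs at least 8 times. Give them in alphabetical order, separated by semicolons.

how dark; village village

Bigram counts meeting the condition (at least 8 times):
  how dark: 8
  village village: 9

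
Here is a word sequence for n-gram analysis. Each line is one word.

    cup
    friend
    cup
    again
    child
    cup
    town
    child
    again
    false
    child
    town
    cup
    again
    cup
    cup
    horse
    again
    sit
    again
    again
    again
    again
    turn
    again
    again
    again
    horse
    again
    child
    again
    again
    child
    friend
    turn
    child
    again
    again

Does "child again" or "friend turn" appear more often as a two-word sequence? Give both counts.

"child again" (3 vs 1)

"child again": 3 occurrences
"friend turn": 1 occurrence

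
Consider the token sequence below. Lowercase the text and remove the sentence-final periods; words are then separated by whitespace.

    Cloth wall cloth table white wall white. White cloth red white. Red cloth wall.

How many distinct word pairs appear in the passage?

12

14 tokens → 13 bigram windows in total.
Repeated bigrams (each contributes count−1 duplicates):
  cloth wall: 2
1 duplicate windows → 13 − 1 = 12 distinct.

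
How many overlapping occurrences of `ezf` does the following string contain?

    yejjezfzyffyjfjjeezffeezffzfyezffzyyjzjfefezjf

4

Sliding a length-3 window over the 46 characters (44 positions):
  position 5–7: ezf
  position 18–20: ezf
  position 23–25: ezf
  position 30–32: ezf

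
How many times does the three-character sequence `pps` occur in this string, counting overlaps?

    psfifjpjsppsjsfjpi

1

Sliding a length-3 window over the 18 characters (16 positions):
  position 10–12: pps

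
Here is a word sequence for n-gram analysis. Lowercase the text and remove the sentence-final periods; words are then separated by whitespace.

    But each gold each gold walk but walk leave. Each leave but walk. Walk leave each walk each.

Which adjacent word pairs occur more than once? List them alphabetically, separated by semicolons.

but walk; each gold; leave each; walk leave

Bigram counts meeting the condition (more than once):
  but walk: 2
  each gold: 2
  leave each: 2
  walk leave: 2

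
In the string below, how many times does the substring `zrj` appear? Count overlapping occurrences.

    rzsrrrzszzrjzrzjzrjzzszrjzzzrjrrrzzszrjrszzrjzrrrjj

Sliding a length-3 window over the 51 characters (49 positions):
  position 10–12: zrj
  position 17–19: zrj
  position 23–25: zrj
  position 28–30: zrj
  position 37–39: zrj
  position 43–45: zrj

6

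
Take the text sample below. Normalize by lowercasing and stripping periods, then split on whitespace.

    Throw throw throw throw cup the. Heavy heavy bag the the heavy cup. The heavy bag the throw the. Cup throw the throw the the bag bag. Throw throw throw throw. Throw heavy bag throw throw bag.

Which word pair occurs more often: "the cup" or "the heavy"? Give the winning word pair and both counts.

"the heavy" (3 vs 1)

"the cup": 1 occurrence
"the heavy": 3 occurrences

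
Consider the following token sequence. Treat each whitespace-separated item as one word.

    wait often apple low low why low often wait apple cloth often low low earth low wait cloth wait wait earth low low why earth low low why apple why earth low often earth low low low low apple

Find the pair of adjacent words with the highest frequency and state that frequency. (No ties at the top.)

"low low", 7 times

Bigram frequencies (highest first):
  low low: 7
  earth low: 5
  low why: 3
  low often: 2
  why earth: 2
  wait often: 1
  … (18 more, each ≤ 1)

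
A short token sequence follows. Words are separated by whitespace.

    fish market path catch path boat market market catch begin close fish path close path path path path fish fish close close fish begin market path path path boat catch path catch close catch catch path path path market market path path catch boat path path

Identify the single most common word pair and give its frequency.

Bigram frequencies (highest first):
  path path: 9
  market path: 3
  path catch: 3
  catch path: 3
  path boat: 2
  market market: 2
  … (22 more, each ≤ 2)

"path path", 9 times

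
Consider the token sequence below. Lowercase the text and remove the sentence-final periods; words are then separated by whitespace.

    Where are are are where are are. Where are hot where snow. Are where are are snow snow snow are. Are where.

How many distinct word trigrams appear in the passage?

14

22 tokens → 20 trigram windows in total.
Repeated trigrams (each contributes count−1 duplicates):
  are are where: 3
  are where are: 3
  where are are: 3
6 duplicate windows → 20 − 6 = 14 distinct.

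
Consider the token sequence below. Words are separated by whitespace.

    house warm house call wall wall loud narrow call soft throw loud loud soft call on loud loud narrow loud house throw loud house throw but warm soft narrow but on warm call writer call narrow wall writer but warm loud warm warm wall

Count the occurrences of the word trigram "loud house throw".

Scanning the 42 overlapping trigram windows for "loud house throw":
  position 20–22: loud house throw
  position 23–25: loud house throw

2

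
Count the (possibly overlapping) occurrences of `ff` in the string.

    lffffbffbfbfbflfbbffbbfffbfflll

Sliding a length-2 window over the 31 characters (30 positions):
  position 2–3: ff
  position 3–4: ff
  position 4–5: ff
  position 7–8: ff
  position 19–20: ff
  position 23–24: ff
  position 24–25: ff
  position 27–28: ff

8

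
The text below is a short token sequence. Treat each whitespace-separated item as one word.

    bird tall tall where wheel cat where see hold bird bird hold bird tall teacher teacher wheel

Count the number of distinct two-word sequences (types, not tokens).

14

17 tokens → 16 bigram windows in total.
Repeated bigrams (each contributes count−1 duplicates):
  bird tall: 2
  hold bird: 2
2 duplicate windows → 16 − 2 = 14 distinct.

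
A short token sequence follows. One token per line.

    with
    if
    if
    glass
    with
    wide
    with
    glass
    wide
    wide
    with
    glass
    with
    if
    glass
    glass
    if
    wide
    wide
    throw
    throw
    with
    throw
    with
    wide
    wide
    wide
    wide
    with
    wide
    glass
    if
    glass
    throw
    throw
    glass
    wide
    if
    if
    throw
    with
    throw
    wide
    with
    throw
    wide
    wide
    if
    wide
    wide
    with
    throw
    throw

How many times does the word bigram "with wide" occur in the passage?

Scanning the 52 overlapping bigram windows for "with wide":
  position 5–6: with wide
  position 24–25: with wide
  position 29–30: with wide

3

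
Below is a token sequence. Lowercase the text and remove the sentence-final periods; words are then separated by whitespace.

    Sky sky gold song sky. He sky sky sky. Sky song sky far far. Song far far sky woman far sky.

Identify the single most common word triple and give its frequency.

"sky sky sky", 2 times

Trigram frequencies (highest first):
  sky sky sky: 2
  sky sky gold: 1
  sky gold song: 1
  gold song sky: 1
  song sky he: 1
  sky he sky: 1
  … (12 more, each ≤ 1)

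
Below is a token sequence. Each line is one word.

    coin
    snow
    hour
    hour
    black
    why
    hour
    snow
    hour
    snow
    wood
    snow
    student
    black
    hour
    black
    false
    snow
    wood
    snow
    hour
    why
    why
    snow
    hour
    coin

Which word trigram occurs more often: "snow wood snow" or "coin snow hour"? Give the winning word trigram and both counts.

"snow wood snow" (2 vs 1)

"snow wood snow": 2 occurrences
"coin snow hour": 1 occurrence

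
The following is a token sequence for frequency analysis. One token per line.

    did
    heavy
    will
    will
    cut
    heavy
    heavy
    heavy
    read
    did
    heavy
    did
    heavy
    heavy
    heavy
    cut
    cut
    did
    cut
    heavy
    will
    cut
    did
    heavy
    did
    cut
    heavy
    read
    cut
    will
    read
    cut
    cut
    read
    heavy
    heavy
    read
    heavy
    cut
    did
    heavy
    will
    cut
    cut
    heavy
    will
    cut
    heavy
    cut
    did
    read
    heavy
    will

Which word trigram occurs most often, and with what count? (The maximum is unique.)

Trigram frequencies (highest first):
  heavy will cut: 3
  did heavy will: 2
  will cut heavy: 2
  heavy heavy heavy: 2
  heavy heavy read: 2
  did heavy did: 2
  … (34 more, each ≤ 2)

"heavy will cut", 3 times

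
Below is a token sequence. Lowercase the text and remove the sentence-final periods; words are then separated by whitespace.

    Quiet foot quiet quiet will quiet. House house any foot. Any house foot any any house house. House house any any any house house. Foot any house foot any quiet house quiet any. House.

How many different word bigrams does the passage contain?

34 tokens → 33 bigram windows in total.
Repeated bigrams (each contributes count−1 duplicates):
  any house: 5
  house house: 5
  foot any: 4
  any any: 3
  house foot: 3
  house any: 2
  quiet house: 2
17 duplicate windows → 33 − 17 = 16 distinct.

16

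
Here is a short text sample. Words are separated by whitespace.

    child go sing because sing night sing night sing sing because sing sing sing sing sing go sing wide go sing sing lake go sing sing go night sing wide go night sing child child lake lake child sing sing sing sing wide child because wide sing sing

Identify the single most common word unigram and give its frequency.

Unigram frequencies (highest first):
  sing: 23
  go: 6
  child: 5
  night: 4
  wide: 4
  because: 3
  … (1 more, each ≤ 3)

"sing", 23 times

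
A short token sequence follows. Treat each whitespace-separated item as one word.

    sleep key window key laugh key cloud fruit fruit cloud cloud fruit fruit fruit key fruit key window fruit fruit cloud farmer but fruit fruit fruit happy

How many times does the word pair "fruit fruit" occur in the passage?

6

Scanning the 26 overlapping bigram windows for "fruit fruit":
  position 8–9: fruit fruit
  position 12–13: fruit fruit
  position 13–14: fruit fruit
  position 19–20: fruit fruit
  position 24–25: fruit fruit
  position 25–26: fruit fruit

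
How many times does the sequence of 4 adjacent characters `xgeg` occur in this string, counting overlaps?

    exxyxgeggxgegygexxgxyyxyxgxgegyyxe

Sliding a length-4 window over the 34 characters (31 positions):
  position 5–8: xgeg
  position 10–13: xgeg
  position 27–30: xgeg

3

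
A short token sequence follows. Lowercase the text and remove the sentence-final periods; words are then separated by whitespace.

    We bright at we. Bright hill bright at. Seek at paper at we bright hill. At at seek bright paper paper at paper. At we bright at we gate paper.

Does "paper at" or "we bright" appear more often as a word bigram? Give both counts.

"we bright" (4 vs 3)

"paper at": 3 occurrences
"we bright": 4 occurrences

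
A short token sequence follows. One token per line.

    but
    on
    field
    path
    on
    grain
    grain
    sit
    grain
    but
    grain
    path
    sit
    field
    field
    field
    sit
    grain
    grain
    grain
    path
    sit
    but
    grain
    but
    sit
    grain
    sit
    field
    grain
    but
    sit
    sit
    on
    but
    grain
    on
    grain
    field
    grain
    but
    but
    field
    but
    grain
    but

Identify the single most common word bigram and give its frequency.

"grain but", 5 times

Bigram frequencies (highest first):
  grain but: 5
  but grain: 4
  grain grain: 3
  sit grain: 3
  on grain: 2
  grain sit: 2
  … (20 more, each ≤ 2)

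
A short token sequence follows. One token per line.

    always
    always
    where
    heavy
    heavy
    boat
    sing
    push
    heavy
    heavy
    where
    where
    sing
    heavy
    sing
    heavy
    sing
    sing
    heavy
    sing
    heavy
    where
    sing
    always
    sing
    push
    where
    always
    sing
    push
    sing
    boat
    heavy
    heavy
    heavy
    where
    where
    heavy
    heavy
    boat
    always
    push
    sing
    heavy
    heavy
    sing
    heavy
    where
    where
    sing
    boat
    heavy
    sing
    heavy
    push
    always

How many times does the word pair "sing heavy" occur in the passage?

Scanning the 55 overlapping bigram windows for "sing heavy":
  position 13–14: sing heavy
  position 15–16: sing heavy
  position 18–19: sing heavy
  position 20–21: sing heavy
  position 43–44: sing heavy
  position 46–47: sing heavy
  position 53–54: sing heavy

7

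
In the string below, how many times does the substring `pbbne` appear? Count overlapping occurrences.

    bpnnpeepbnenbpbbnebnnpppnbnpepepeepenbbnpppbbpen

Sliding a length-5 window over the 48 characters (44 positions):
  position 14–18: pbbne

1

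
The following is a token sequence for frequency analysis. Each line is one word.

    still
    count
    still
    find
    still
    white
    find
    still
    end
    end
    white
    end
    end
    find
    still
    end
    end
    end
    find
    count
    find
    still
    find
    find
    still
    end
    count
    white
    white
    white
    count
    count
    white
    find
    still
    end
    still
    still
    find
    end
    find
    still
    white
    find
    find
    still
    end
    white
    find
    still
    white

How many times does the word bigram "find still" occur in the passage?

Scanning the 50 overlapping bigram windows for "find still":
  position 4–5: find still
  position 7–8: find still
  position 14–15: find still
  position 21–22: find still
  position 24–25: find still
  position 34–35: find still
  position 41–42: find still
  position 45–46: find still
  position 49–50: find still

9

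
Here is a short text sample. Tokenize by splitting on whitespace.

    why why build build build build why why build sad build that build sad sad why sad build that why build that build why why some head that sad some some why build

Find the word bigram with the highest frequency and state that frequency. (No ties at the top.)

"why build", 4 times

Bigram frequencies (highest first):
  why build: 4
  why why: 3
  build build: 3
  build that: 3
  build why: 2
  build sad: 2
  … (13 more, each ≤ 2)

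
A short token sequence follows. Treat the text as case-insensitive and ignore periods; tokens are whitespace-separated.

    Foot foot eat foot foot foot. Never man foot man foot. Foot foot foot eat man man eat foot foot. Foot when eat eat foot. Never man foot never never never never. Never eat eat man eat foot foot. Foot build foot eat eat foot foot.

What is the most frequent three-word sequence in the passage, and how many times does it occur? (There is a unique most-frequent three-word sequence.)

"foot foot foot", 5 times

Trigram frequencies (highest first):
  foot foot foot: 5
  eat foot foot: 4
  never never never: 3
  foot foot eat: 2
  foot never man: 2
  never man foot: 2
  … (24 more, each ≤ 2)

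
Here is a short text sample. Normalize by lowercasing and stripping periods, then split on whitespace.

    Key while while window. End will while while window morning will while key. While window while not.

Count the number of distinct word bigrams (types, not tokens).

11

17 tokens → 16 bigram windows in total.
Repeated bigrams (each contributes count−1 duplicates):
  while window: 3
  key while: 2
  while while: 2
  will while: 2
5 duplicate windows → 16 − 5 = 11 distinct.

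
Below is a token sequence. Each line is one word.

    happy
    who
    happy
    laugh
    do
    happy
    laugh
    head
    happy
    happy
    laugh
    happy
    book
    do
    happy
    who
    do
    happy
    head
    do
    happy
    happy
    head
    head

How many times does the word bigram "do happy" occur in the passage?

4

Scanning the 23 overlapping bigram windows for "do happy":
  position 5–6: do happy
  position 14–15: do happy
  position 17–18: do happy
  position 20–21: do happy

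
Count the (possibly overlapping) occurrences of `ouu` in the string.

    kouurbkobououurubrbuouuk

3

Sliding a length-3 window over the 24 characters (22 positions):
  position 2–4: ouu
  position 12–14: ouu
  position 21–23: ouu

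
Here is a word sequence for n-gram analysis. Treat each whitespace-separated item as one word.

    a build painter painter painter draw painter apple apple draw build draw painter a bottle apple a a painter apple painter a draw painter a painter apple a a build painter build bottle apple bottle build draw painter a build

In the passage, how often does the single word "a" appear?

Scanning the 40 tokens for "a":
  position 1: a
  position 14: a
  position 17: a
  position 18: a
  position 22: a
  position 25: a
  position 28: a
  position 29: a
  position 39: a

9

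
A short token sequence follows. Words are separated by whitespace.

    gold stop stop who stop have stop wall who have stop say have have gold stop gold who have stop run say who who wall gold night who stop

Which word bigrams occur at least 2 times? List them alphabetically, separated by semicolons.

gold stop; have stop; who have; who stop

Bigram counts meeting the condition (at least 2 times):
  gold stop: 2
  have stop: 3
  who have: 2
  who stop: 2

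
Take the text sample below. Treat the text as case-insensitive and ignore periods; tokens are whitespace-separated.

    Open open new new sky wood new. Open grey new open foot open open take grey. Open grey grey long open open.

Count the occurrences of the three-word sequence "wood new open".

Scanning the 20 overlapping trigram windows for "wood new open":
  position 6–8: wood new open

1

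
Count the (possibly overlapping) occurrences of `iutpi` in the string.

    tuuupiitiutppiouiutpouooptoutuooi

0

Sliding a length-5 window over the 33 characters (29 positions):
  (no match at any position)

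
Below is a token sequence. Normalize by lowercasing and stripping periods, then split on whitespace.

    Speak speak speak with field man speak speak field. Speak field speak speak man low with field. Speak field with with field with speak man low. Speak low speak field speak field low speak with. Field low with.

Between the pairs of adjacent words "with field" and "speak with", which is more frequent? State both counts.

"with field" (4 vs 2)

"with field": 4 occurrences
"speak with": 2 occurrences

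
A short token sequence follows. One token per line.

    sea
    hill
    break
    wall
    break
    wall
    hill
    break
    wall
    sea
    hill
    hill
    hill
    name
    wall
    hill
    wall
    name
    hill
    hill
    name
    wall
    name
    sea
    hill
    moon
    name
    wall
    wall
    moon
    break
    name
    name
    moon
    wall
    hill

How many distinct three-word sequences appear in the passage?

31

36 tokens → 34 trigram windows in total.
Repeated trigrams (each contributes count−1 duplicates):
  hill break wall: 2
  hill hill name: 2
  hill name wall: 2
3 duplicate windows → 34 − 3 = 31 distinct.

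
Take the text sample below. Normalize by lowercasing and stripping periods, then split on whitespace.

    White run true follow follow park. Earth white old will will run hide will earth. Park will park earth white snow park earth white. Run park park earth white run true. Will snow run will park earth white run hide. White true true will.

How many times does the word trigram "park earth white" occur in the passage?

5

Scanning the 42 overlapping trigram windows for "park earth white":
  position 6–8: park earth white
  position 18–20: park earth white
  position 22–24: park earth white
  position 27–29: park earth white
  position 36–38: park earth white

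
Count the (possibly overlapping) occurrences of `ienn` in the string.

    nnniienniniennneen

2

Sliding a length-4 window over the 18 characters (15 positions):
  position 5–8: ienn
  position 11–14: ienn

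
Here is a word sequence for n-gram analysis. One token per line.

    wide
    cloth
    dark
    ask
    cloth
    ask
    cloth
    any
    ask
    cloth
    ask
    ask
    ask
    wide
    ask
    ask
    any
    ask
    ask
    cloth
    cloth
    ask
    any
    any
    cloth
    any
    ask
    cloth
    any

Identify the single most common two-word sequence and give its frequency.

"ask cloth", 5 times

Bigram frequencies (highest first):
  ask cloth: 5
  ask ask: 4
  cloth ask: 3
  cloth any: 3
  any ask: 3
  ask any: 2
  … (8 more, each ≤ 1)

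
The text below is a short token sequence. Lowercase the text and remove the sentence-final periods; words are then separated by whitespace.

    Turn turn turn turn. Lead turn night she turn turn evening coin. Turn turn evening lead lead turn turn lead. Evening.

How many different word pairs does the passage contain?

21 tokens → 20 bigram windows in total.
Repeated bigrams (each contributes count−1 duplicates):
  turn turn: 6
  lead turn: 2
  turn evening: 2
  turn lead: 2
8 duplicate windows → 20 − 8 = 12 distinct.

12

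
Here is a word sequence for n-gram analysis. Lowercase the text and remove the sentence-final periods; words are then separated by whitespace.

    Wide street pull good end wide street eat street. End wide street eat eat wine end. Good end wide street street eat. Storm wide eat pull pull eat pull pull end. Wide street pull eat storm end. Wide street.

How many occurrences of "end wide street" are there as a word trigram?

5

Scanning the 37 overlapping trigram windows for "end wide street":
  position 5–7: end wide street
  position 10–12: end wide street
  position 18–20: end wide street
  position 31–33: end wide street
  position 37–39: end wide street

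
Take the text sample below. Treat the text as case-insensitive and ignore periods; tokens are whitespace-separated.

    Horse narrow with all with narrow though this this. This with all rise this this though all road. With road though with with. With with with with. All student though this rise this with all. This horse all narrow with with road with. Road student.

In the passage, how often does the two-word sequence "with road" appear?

Scanning the 44 overlapping bigram windows for "with road":
  position 19–20: with road
  position 41–42: with road
  position 43–44: with road

3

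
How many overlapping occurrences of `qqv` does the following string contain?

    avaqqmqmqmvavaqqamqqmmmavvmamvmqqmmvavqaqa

Sliding a length-3 window over the 42 characters (40 positions):
  (no match at any position)

0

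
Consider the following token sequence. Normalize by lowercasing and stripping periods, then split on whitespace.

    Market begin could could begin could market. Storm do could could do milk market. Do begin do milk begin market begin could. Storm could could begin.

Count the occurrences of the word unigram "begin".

6

Scanning the 26 tokens for "begin":
  position 2: begin
  position 5: begin
  position 16: begin
  position 19: begin
  position 21: begin
  position 26: begin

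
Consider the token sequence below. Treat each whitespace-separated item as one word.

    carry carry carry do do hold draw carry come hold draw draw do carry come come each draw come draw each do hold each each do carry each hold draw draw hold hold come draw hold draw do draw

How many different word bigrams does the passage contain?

26

39 tokens → 38 bigram windows in total.
Repeated bigrams (each contributes count−1 duplicates):
  hold draw: 4
  carry carry: 2
  carry come: 2
  come draw: 2
  do carry: 2
  do hold: 2
  draw do: 2
  draw draw: 2
  … (2 more repeated)
12 duplicate windows → 38 − 12 = 26 distinct.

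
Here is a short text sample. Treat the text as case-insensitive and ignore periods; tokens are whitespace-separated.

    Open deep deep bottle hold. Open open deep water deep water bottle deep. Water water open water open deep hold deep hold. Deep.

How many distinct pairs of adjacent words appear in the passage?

15

23 tokens → 22 bigram windows in total.
Repeated bigrams (each contributes count−1 duplicates):
  deep water: 3
  open deep: 3
  deep hold: 2
  hold deep: 2
  water open: 2
7 duplicate windows → 22 − 7 = 15 distinct.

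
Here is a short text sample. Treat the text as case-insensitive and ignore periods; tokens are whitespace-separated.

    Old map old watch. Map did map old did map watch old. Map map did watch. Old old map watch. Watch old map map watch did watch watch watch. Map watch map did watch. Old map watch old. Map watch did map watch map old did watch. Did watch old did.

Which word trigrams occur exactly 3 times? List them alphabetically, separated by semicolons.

did watch old; old map watch

Trigram counts meeting the condition (exactly 3 times):
  did watch old: 3
  old map watch: 3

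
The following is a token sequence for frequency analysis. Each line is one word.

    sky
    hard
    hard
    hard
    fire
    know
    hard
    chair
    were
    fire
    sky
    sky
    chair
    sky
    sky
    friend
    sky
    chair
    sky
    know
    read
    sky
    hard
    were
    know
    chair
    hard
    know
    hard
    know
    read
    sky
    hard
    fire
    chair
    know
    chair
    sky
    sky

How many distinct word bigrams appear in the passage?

24

39 tokens → 38 bigram windows in total.
Repeated bigrams (each contributes count−1 duplicates):
  chair sky: 3
  sky hard: 3
  sky sky: 3
  hard fire: 2
  hard hard: 2
  hard know: 2
  know chair: 2
  know hard: 2
  … (3 more repeated)
14 duplicate windows → 38 − 14 = 24 distinct.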